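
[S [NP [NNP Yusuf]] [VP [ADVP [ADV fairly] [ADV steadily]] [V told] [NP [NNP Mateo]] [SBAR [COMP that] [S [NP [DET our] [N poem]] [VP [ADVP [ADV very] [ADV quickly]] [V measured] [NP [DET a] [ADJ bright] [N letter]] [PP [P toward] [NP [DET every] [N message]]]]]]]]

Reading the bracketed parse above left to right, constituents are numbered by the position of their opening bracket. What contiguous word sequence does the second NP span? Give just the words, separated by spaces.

Mateo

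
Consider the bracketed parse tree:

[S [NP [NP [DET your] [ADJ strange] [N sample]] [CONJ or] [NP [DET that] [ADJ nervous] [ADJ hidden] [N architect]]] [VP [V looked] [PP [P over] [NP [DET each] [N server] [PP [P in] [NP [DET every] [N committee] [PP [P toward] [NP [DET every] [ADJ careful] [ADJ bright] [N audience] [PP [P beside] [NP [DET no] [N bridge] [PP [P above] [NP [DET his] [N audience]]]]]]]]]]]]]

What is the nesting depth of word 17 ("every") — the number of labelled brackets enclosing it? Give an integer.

Counting open brackets not yet closed at "every": [S [VP [PP [NP [PP [NP [PP [NP [DET = 9.

9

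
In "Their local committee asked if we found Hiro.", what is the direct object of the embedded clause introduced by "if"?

Hiro

"found" heads the VP of the embedded clause introduced by "if", and "Hiro" is its direct object.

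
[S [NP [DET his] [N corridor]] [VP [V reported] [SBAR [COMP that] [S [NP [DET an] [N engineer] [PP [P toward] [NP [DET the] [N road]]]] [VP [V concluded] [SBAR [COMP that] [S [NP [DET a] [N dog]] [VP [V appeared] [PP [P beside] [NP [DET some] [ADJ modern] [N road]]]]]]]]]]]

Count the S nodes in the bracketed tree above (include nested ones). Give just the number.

3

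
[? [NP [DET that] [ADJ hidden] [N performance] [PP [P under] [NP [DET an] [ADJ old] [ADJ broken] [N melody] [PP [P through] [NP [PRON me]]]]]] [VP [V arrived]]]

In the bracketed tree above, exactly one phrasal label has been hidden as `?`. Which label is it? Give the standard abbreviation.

Looking at what the `?` directly dominates — NP, VP — this is a clause (S).

S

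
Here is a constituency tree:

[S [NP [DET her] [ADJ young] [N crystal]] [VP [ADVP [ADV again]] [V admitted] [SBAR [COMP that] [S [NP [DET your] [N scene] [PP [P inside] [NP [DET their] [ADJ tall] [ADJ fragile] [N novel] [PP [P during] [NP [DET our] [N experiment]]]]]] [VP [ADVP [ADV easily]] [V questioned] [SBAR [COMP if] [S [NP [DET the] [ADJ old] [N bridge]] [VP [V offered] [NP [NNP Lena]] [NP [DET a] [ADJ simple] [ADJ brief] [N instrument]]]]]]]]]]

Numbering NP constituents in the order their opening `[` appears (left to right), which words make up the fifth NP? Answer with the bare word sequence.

the old bridge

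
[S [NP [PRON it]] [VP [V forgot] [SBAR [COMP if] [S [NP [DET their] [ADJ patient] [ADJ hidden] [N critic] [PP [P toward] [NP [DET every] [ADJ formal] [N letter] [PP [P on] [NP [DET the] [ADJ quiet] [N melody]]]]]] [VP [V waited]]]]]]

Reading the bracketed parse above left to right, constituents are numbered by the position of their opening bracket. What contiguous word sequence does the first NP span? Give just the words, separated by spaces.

it

Opening `[NP` markers occur at word positions 1, 4, 9, 13; the first of these opens the constituent [NP it].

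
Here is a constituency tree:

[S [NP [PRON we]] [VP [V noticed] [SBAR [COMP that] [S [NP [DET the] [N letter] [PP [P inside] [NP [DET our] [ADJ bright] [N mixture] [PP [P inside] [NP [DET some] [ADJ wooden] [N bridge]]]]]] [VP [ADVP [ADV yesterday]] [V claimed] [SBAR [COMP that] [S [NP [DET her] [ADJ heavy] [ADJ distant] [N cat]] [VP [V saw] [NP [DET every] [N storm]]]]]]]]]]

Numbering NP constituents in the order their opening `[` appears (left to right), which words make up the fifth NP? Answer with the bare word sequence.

her heavy distant cat

In left-to-right order the NP constituents are "we"; "the letter inside our bright mixture inside some wooden bridge"; "our bright mixture inside some wooden bridge"; "some wooden bridge"; "her heavy distant cat"; "every storm". Number 5 is "her heavy distant cat".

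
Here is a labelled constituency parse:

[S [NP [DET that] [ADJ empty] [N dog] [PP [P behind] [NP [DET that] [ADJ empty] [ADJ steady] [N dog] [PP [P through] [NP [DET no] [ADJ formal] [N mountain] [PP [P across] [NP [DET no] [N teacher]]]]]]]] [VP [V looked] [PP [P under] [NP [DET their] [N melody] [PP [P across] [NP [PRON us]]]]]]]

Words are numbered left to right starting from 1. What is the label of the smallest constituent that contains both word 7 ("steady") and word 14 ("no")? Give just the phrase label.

NP

Both words fall inside [NP that empty steady dog through no formal mountain across no teacher] (words 5–15), and no smaller constituent contains them both. Label: NP.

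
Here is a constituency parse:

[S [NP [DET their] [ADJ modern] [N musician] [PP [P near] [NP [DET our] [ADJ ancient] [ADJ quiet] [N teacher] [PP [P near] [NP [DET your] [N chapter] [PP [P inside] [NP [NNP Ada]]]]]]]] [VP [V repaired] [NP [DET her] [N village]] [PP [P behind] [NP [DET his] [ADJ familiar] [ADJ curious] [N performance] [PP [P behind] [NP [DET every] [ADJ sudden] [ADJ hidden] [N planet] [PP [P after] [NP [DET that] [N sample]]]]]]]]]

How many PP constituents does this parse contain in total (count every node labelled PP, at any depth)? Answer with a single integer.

6

Scanning left to right, an opening `[PP` appears at word positions 4, 9, 12, 17, 22, 27 — 6 in total.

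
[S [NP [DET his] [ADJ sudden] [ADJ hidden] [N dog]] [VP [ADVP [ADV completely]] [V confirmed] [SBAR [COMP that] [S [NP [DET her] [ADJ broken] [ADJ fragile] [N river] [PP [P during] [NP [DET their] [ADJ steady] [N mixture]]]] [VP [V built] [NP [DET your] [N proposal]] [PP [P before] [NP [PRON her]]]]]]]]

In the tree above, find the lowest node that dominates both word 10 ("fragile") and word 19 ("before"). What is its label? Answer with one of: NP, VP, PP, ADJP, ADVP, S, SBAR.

S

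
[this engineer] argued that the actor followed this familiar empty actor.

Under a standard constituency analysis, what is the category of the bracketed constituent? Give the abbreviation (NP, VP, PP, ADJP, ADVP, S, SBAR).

NP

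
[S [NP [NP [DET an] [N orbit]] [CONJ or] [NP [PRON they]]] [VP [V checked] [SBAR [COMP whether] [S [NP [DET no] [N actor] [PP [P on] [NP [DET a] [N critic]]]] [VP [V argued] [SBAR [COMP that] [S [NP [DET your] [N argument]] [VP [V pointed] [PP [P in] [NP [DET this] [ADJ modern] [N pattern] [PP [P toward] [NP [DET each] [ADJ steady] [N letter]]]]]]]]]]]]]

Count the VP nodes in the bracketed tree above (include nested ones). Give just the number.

3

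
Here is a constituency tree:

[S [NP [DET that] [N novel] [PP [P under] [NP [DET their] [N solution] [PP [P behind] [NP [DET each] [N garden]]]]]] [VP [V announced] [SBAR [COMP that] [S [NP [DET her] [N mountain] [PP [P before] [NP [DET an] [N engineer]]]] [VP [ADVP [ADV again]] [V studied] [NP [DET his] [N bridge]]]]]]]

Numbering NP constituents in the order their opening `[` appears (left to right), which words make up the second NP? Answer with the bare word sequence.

their solution behind each garden

In left-to-right order the NP constituents are "that novel under their solution behind each garden"; "their solution behind each garden"; "each garden"; "her mountain before an engineer"; "an engineer"; "his bridge". Number 2 is "their solution behind each garden".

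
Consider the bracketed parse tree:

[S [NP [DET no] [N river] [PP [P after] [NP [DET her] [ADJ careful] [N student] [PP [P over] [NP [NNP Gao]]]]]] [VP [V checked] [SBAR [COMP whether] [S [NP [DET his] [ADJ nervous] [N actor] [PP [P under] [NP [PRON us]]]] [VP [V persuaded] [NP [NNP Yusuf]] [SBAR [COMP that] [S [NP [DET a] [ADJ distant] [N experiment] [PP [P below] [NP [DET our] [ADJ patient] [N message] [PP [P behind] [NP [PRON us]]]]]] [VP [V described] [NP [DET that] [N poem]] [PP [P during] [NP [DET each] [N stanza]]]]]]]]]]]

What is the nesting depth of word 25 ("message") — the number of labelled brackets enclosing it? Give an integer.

The word sits inside N, which is inside NP, inside PP, inside NP, inside S, inside SBAR, inside VP, inside S, inside SBAR, inside VP, inside S — 11 brackets in all.

11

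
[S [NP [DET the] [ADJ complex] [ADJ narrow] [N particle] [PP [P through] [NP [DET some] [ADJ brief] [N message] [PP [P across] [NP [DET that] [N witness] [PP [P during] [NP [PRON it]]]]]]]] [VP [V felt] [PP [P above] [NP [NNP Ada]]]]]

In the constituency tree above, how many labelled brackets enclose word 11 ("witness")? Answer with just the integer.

7

The word sits inside N, which is inside NP, inside PP, inside NP, inside PP, inside NP, inside S — 7 brackets in all.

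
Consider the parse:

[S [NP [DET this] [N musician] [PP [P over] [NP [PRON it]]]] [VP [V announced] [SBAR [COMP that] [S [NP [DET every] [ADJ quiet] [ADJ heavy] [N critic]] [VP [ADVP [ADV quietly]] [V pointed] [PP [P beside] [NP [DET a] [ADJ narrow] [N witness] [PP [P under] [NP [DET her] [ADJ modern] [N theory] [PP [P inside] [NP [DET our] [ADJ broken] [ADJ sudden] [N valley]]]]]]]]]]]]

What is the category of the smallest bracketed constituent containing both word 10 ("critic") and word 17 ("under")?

The smallest bracket enclosing both words is [S every quiet heavy critic quietly pointed beside a narrow witness under her modern theory inside our broken sudden valley], so the label is S.

S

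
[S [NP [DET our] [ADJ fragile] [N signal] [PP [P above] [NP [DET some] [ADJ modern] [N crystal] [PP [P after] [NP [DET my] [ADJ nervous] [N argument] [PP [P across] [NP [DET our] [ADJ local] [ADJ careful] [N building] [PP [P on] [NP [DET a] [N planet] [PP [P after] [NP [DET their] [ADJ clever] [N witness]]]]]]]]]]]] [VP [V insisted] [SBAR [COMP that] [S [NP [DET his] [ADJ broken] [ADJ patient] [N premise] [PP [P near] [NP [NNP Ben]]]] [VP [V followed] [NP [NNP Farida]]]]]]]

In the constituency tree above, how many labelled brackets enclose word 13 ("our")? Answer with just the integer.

9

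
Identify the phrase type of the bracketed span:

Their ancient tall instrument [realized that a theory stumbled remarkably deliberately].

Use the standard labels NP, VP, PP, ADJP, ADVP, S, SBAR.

"realized" is the head of the bracketed span, so the span is a verb phrase: VP.

VP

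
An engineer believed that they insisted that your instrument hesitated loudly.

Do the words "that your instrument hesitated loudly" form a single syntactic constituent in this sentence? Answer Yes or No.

Yes

"that your instrument hesitated loudly" is exactly the subordinate clause [SBAR that your instrument hesitated loudly], a complete constituent.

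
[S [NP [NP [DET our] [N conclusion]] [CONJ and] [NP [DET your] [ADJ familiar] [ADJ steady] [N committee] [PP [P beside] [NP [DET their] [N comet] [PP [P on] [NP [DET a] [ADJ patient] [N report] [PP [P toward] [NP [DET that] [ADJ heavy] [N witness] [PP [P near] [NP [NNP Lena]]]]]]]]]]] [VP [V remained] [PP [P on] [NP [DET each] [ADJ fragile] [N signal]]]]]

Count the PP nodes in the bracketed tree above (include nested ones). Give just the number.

5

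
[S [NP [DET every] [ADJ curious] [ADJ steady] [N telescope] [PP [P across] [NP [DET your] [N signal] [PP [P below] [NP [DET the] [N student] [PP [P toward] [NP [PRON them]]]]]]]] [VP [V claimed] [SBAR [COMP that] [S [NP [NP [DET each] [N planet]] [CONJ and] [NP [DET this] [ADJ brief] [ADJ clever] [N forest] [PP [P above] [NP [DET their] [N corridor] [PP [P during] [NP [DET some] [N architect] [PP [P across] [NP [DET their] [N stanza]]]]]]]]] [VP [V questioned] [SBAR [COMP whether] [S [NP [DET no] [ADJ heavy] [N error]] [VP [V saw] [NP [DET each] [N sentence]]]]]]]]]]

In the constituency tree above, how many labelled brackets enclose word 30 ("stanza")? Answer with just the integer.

13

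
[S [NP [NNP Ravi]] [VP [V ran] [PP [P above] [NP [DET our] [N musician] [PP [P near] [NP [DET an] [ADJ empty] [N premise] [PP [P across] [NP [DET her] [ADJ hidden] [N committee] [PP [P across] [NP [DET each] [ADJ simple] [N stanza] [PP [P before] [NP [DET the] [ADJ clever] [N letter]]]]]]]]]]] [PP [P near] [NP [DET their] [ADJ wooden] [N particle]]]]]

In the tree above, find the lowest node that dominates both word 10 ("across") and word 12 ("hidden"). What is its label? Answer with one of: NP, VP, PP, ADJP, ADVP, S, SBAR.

PP

Both words fall inside [PP across her hidden committee across each simple stanza before the clever letter] (words 10–21), and no smaller constituent contains them both. Label: PP.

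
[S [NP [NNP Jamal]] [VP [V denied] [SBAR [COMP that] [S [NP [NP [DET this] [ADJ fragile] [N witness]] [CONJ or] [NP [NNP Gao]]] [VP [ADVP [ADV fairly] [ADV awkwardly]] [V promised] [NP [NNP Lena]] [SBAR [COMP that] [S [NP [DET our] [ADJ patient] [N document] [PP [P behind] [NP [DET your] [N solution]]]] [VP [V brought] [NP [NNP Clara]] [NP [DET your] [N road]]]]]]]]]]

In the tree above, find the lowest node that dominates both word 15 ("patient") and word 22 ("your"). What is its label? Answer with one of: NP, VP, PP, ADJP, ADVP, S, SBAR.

Word 15 lies under S → VP → SBAR → S → VP → SBAR → S → NP → ADJ; word 22 lies under S → VP → SBAR → S → VP → SBAR → S → VP → NP → DET. The lowest shared node is the S.

S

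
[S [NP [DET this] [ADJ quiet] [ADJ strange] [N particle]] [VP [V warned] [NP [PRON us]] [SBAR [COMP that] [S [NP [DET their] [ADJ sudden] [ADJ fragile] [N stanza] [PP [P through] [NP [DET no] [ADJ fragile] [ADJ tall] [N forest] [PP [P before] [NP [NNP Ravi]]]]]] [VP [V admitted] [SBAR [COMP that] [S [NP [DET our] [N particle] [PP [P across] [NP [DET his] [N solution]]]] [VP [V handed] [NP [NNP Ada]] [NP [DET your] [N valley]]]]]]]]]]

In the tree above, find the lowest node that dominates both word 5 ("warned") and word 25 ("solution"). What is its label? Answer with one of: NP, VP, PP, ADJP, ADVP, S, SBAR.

Both words fall inside [VP warned us that their sudden fragile stanza through no fragile tall forest before Ravi admitted that our particle across his solution handed Ada your valley] (words 5–29), and no smaller constituent contains them both. Label: VP.

VP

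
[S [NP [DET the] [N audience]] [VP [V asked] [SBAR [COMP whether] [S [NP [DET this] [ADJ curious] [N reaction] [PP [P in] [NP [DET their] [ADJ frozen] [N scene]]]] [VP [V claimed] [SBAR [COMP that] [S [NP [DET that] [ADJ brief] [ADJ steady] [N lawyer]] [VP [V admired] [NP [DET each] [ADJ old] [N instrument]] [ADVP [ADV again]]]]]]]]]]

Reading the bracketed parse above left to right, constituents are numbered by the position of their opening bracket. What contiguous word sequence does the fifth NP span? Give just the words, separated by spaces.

In left-to-right order the NP constituents are "the audience"; "this curious reaction in their frozen scene"; "their frozen scene"; "that brief steady lawyer"; "each old instrument". Number 5 is "each old instrument".

each old instrument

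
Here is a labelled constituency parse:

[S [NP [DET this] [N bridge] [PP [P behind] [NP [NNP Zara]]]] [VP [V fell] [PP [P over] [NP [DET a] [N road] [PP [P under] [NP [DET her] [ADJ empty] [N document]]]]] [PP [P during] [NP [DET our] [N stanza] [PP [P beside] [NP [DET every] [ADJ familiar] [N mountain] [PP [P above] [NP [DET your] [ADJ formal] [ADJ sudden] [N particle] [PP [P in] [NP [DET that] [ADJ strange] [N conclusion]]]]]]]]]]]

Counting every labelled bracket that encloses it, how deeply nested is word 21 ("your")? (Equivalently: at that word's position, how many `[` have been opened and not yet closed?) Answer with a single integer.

Counting open brackets not yet closed at "your": [S [VP [PP [NP [PP [NP [PP [NP [DET = 9.

9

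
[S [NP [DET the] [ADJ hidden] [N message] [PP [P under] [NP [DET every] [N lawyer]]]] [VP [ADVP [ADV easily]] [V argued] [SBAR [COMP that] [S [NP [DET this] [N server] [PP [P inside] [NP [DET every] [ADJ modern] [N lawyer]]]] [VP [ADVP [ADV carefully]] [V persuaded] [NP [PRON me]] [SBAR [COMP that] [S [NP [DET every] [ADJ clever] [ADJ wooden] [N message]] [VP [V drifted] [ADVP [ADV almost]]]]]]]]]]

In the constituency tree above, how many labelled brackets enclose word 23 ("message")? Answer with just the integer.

9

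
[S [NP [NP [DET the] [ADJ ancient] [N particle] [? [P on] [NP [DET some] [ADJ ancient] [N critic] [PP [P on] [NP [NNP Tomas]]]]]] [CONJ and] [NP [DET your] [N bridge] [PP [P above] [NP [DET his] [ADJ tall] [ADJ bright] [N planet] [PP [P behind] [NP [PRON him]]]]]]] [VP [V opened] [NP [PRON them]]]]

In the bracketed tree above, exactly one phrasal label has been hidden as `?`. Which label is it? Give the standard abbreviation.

PP

Looking at what the `?` directly dominates — P 'on', NP — this is a prepositional phrase (PP).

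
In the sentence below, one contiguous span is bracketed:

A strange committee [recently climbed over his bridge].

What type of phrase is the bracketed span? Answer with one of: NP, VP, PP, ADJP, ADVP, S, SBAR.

VP

"climbed" is the head of the bracketed span, so the span is a verb phrase: VP.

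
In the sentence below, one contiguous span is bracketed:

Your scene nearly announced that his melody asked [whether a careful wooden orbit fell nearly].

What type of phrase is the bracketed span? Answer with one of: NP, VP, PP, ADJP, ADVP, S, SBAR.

"whether" is the head of the bracketed span, so the span is a subordinate clause: SBAR.

SBAR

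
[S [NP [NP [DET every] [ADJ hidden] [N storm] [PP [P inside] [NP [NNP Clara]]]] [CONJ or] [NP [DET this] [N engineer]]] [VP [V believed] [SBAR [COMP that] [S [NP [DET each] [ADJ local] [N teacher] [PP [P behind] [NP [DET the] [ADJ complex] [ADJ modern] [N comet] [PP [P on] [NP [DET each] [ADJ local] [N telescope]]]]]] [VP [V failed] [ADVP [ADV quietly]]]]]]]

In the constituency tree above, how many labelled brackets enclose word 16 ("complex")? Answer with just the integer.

Counting open brackets not yet closed at "complex": [S [VP [SBAR [S [NP [PP [NP [ADJ = 8.

8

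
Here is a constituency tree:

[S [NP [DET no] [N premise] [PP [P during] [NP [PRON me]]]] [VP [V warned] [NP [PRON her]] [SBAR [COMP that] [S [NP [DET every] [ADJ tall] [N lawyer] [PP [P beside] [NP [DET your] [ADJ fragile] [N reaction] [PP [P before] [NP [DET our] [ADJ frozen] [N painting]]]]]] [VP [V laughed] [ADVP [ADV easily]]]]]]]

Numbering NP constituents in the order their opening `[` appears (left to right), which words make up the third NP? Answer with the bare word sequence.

her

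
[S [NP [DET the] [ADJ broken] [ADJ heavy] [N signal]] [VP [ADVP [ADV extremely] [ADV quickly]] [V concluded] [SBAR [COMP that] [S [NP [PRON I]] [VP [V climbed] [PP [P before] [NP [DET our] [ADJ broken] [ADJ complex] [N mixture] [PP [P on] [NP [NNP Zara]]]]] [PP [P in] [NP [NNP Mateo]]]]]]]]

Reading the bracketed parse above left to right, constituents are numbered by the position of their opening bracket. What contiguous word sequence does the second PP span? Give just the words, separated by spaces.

on Zara

Opening `[PP` markers occur at word positions 11, 16, 18; the second of these opens the constituent [PP on Zara].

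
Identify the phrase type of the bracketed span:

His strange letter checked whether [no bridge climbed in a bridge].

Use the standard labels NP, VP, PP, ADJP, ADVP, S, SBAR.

S

The bracketed span "no bridge climbed in a bridge" is headed by "climbed", making it a clause (S).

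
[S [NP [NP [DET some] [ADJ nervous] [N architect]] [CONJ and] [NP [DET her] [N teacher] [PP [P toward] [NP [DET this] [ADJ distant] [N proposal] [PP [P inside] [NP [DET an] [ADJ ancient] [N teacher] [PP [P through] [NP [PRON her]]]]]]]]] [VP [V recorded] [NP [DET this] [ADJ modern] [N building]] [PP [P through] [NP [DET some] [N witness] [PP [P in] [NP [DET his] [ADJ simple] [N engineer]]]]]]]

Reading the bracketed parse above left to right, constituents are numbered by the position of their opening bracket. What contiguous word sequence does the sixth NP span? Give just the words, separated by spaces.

In left-to-right order the NP constituents are "some nervous architect and her teacher toward this distant proposal inside an ancient teacher through her"; "some nervous architect"; "her teacher toward this distant proposal inside an ancient teacher through her"; "this distant proposal inside an ancient teacher through her"; "an ancient teacher through her"; "her"; "this modern building"; "some witness in his simple engineer"; "his simple engineer". Number 6 is "her".

her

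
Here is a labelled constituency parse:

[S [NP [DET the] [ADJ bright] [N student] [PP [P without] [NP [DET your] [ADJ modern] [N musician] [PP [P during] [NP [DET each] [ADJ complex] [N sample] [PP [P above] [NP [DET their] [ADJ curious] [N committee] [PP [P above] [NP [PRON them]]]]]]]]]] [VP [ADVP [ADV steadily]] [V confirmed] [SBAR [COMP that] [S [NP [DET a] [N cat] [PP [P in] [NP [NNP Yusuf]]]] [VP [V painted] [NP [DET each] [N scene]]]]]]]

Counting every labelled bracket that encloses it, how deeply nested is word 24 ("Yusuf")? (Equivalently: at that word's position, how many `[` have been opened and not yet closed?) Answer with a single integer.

8

Path from the root down to the word: S → VP → SBAR → S → NP → PP → NP → NNP. That is 8 enclosing brackets.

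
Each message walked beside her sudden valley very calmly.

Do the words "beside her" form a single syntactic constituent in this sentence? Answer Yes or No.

No

The smallest constituent containing the whole sequence is the prepositional phrase [PP beside her sudden valley], but the sequence is only part of it — it straddles the boundary between preposition "beside" and noun phrase "her sudden valley".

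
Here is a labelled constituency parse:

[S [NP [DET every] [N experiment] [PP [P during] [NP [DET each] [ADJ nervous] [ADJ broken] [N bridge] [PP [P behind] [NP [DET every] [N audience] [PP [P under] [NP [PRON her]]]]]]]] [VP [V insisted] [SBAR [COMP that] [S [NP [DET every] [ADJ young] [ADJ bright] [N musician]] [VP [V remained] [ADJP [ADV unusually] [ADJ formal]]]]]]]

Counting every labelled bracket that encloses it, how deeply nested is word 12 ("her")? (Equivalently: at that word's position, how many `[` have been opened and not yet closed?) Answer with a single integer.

Counting open brackets not yet closed at "her": [S [NP [PP [NP [PP [NP [PP [NP [PRON = 9.

9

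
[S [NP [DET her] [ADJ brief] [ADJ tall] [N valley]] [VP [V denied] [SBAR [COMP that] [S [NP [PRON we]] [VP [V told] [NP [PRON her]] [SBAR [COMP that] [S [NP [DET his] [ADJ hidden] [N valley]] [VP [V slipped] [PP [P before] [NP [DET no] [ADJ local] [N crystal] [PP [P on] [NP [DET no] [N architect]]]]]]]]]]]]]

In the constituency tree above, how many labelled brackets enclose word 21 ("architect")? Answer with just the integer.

Path from the root down to the word: S → VP → SBAR → S → VP → SBAR → S → VP → PP → NP → PP → NP → N. That is 13 enclosing brackets.

13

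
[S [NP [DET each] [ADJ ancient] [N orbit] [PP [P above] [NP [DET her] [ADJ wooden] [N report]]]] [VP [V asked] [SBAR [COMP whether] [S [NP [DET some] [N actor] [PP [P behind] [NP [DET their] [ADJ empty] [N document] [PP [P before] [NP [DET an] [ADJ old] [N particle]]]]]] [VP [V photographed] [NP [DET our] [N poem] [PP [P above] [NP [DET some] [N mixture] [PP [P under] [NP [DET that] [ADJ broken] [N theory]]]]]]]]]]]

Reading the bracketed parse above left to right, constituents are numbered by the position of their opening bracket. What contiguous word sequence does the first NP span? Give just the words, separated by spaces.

each ancient orbit above her wooden report

Opening `[NP` markers occur at word positions 1, 5, 10, 13, 17, 21, 24, 27; the first of these opens the constituent [NP each ancient orbit above her wooden report].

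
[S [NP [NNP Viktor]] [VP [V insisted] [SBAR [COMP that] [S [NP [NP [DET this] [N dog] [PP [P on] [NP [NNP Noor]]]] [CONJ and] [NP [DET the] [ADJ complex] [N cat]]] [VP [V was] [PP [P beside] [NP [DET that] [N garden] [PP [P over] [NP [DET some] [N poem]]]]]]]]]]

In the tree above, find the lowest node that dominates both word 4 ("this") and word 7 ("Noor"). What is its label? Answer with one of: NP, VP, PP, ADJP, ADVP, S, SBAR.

NP

The smallest bracket enclosing both words is [NP this dog on Noor], so the label is NP.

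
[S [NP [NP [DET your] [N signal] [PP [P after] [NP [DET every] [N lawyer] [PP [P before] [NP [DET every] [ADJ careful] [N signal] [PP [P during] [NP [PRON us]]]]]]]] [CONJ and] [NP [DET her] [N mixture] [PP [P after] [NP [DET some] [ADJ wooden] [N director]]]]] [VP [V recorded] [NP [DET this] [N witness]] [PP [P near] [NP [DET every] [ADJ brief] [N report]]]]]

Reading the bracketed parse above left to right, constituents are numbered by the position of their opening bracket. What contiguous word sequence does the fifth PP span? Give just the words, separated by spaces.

In left-to-right order the PP constituents are "after every lawyer before every careful signal during us"; "before every careful signal during us"; "during us"; "after some wooden director"; "near every brief report". Number 5 is "near every brief report".

near every brief report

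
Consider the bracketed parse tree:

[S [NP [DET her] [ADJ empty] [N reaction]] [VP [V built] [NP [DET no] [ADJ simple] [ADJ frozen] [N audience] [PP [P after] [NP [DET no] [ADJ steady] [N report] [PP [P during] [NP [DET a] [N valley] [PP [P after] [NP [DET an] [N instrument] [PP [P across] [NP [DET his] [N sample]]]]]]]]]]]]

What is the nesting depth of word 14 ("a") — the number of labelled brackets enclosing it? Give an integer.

8

Counting open brackets not yet closed at "a": [S [VP [NP [PP [NP [PP [NP [DET = 8.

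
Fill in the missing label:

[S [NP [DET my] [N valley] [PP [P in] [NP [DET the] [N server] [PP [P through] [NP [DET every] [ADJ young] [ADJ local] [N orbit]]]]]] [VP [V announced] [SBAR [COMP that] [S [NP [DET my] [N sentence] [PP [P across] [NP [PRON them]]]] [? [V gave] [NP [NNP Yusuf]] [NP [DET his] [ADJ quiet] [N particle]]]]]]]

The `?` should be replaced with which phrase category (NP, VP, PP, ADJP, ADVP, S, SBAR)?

VP

The `?` node immediately contains: V 'gave', NP, NP. That is the internal structure of a verb phrase, so the label is VP.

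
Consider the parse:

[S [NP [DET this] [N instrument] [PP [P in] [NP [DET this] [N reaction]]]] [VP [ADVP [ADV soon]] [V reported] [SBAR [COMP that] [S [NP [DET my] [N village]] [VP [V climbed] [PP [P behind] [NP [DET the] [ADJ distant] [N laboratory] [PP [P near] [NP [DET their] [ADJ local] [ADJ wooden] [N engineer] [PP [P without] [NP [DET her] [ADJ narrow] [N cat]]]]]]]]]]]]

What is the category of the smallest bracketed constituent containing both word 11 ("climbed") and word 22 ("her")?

VP

The smallest bracket enclosing both words is [VP climbed behind the distant laboratory near their local wooden engineer without her narrow cat], so the label is VP.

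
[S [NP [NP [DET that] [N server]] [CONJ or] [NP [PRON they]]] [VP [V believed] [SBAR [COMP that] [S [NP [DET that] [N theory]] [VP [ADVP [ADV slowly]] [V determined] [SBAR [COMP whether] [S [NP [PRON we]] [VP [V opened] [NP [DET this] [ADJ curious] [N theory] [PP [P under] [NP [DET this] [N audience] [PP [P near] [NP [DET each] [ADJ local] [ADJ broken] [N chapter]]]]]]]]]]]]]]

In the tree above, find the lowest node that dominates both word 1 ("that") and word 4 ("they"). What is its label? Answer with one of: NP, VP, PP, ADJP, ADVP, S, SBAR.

NP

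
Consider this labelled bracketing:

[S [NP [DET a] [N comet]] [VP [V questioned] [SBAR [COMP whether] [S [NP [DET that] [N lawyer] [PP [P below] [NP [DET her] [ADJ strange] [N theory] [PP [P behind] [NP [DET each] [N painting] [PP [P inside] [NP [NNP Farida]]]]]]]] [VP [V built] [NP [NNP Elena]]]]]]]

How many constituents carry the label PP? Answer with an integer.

3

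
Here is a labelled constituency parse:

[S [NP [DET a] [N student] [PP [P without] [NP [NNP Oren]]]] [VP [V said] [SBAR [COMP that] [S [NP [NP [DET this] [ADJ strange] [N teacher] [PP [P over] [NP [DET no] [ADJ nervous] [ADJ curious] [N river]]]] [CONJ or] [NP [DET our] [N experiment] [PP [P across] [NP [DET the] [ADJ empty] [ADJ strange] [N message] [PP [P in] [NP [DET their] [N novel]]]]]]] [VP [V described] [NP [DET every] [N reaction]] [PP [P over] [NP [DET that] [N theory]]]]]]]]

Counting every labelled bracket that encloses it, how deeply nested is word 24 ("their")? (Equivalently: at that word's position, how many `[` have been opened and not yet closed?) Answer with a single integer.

11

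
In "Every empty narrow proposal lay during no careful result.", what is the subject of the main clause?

every empty narrow proposal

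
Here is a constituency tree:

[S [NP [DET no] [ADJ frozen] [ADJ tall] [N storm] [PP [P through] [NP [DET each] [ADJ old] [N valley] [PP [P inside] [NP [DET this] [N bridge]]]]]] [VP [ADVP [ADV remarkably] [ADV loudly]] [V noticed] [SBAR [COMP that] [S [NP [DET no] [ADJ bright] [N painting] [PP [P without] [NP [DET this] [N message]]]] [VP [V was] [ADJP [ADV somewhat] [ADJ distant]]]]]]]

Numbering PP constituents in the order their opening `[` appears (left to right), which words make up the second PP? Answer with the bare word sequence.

inside this bridge

The PP opening brackets appear, in order, over: "through each old valley inside this bridge"; "inside this bridge"; "without this message". The second one spans "inside this bridge".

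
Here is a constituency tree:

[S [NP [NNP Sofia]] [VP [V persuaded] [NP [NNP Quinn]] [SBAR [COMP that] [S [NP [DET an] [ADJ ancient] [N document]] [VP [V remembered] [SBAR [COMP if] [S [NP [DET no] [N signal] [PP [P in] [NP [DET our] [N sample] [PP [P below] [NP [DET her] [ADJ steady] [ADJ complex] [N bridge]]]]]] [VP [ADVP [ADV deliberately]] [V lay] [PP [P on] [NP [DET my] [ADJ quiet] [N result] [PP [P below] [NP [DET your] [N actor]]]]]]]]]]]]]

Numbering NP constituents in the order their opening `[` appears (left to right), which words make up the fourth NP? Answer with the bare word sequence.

The NP opening brackets appear, in order, over: "Sofia"; "Quinn"; "an ancient document"; "no signal in our sample below her steady complex bridge"; "our sample below her steady complex bridge"; "her steady complex bridge"; "my quiet result below your actor"; "your actor". The fourth one spans "no signal in our sample below her steady complex bridge".

no signal in our sample below her steady complex bridge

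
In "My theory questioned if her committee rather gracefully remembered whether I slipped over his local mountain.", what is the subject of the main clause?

my theory

"my theory" is the NP that combines with the VP headed by "questioned" to form the main clause — the subject.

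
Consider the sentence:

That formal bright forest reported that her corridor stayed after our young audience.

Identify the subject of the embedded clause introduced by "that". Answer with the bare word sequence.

The subject of the embedded clause introduced by "that" is the NP immediately before the verb "stayed": "her corridor".

her corridor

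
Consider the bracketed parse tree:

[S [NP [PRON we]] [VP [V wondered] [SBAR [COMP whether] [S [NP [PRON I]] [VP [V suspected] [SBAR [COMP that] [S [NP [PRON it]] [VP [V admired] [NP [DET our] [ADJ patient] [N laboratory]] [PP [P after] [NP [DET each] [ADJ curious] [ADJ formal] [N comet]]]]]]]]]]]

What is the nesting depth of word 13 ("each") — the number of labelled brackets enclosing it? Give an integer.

Path from the root down to the word: S → VP → SBAR → S → VP → SBAR → S → VP → PP → NP → DET. That is 11 enclosing brackets.

11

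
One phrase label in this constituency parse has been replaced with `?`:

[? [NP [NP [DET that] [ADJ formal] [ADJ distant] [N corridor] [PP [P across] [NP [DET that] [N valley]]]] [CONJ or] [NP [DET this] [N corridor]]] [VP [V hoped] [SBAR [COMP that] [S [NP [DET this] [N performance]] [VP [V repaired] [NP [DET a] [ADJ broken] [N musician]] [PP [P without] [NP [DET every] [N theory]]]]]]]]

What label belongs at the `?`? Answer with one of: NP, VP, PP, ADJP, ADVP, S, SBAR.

Looking at what the `?` directly dominates — NP, VP — this is a clause (S).

S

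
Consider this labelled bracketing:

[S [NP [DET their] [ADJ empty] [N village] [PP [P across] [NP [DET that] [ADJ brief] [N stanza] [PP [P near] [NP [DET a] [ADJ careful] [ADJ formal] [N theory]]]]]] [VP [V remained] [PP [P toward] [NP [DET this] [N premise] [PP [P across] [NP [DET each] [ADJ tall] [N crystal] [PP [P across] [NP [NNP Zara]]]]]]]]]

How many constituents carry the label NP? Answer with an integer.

The NP constituents are: [NP their empty village across that brief stanza near a careful formal theory]; [NP that brief stanza near a careful formal theory]; [NP a careful formal theory]; [NP this premise across each tall crystal across Zara]; [NP each tall crystal across Zara]; [NP Zara]. Total: 6.

6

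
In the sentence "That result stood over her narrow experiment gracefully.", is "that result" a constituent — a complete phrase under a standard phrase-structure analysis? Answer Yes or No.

Yes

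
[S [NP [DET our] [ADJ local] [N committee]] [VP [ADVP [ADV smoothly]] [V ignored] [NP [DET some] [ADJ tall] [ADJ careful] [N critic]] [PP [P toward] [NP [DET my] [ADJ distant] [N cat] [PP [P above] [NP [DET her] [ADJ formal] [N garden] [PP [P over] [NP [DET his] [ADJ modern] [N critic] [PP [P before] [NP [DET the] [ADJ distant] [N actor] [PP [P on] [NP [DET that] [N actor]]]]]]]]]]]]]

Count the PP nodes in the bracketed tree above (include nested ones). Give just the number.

5

The PP constituents are: [PP toward my distant cat above her formal garden over his modern critic before the distant actor on that actor]; [PP above her formal garden over his modern critic before the distant actor on that actor]; [PP over his modern critic before the distant actor on that actor]; [PP before the distant actor on that actor]; [PP on that actor]. Total: 5.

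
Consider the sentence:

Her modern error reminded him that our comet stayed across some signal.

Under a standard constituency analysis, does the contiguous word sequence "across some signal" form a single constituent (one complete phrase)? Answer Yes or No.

"across some signal" is exactly the prepositional phrase [PP across some signal], a complete constituent.

Yes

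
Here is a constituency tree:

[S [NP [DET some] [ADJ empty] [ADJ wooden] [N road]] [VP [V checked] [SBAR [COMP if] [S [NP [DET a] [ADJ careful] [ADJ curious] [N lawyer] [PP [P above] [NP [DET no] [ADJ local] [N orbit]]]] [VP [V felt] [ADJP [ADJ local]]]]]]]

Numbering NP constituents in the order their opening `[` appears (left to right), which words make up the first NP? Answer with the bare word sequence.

some empty wooden road

Opening `[NP` markers occur at word positions 1, 7, 12; the first of these opens the constituent [NP some empty wooden road].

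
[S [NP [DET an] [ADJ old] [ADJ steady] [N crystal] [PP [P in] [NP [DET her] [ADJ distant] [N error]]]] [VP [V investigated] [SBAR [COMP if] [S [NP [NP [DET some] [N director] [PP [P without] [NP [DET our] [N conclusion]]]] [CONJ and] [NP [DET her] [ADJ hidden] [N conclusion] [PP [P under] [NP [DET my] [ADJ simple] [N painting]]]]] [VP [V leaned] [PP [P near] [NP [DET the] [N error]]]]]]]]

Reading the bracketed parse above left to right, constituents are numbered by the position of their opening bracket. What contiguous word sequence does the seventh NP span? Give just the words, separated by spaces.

my simple painting

In left-to-right order the NP constituents are "an old steady crystal in her distant error"; "her distant error"; "some director without our conclusion and her hidden conclusion under my simple painting"; "some director without our conclusion"; "our conclusion"; "her hidden conclusion under my simple painting"; "my simple painting"; "the error". Number 7 is "my simple painting".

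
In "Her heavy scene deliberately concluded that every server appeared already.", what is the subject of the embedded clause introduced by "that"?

every server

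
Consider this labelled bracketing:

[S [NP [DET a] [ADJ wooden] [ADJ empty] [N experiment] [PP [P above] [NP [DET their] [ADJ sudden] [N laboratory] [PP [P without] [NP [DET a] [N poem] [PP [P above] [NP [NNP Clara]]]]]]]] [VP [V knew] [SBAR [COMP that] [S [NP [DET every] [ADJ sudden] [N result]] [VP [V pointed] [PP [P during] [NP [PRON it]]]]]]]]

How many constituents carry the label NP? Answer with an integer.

The NP constituents are: [NP a wooden empty experiment above their sudden laboratory without a poem above Clara]; [NP their sudden laboratory without a poem above Clara]; [NP a poem above Clara]; [NP Clara]; [NP every sudden result]; [NP it]. Total: 6.

6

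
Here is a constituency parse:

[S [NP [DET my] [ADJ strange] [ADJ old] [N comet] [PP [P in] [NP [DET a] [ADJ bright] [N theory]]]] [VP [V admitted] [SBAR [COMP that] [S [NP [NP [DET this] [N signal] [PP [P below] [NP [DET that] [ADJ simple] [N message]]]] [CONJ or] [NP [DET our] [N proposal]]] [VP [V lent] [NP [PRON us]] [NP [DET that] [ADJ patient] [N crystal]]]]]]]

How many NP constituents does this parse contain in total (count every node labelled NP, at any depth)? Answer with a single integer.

8

Scanning left to right, an opening `[NP` appears at word positions 1, 6, 11, 11, 14, 18, 21, 22 — 8 in total.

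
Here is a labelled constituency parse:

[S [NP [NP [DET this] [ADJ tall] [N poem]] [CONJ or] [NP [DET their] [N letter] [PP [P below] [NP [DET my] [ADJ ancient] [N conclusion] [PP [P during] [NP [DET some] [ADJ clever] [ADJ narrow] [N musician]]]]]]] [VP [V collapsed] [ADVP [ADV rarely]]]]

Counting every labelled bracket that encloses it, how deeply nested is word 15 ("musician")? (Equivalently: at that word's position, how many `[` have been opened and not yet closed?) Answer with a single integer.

8

The word sits inside N, which is inside NP, inside PP, inside NP, inside PP, inside NP, inside NP, inside S — 8 brackets in all.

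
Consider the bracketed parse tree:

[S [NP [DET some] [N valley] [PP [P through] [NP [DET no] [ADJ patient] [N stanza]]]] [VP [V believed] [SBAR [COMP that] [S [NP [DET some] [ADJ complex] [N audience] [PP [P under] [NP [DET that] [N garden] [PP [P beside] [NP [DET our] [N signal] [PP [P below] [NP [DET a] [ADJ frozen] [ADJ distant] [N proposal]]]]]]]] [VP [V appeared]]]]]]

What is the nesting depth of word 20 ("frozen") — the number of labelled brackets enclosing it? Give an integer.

Counting open brackets not yet closed at "frozen": [S [VP [SBAR [S [NP [PP [NP [PP [NP [PP [NP [ADJ = 12.

12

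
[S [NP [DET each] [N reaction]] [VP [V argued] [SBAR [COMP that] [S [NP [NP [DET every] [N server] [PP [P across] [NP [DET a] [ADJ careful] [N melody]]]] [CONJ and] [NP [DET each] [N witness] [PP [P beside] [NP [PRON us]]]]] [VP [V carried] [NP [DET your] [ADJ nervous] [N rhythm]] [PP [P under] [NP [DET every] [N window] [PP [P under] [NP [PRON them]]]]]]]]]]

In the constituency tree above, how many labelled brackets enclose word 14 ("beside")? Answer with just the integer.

Counting open brackets not yet closed at "beside": [S [VP [SBAR [S [NP [NP [PP [P = 8.

8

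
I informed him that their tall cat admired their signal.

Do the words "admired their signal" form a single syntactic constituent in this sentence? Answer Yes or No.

Yes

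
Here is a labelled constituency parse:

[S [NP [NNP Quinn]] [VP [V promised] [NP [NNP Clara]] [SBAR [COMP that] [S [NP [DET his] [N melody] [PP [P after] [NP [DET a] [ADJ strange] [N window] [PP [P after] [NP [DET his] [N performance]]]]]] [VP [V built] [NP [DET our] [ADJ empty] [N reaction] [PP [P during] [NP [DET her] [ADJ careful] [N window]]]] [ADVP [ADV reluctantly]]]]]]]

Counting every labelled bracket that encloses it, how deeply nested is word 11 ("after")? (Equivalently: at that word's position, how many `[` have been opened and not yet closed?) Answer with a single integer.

Counting open brackets not yet closed at "after": [S [VP [SBAR [S [NP [PP [NP [PP [P = 9.

9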